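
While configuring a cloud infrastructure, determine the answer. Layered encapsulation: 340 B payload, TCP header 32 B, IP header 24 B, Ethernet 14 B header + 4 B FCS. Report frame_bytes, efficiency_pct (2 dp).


TCP segment = 340 + 32 = 372 B
IP packet = 372 + 24 = 396 B
Ethernet frame = 396 + 14 + 4 = 414 B
Efficiency = app / frame = 340 / 414 = 0.821256 = 82.1256% -> 82.13% (2 dp)

414, 82.13


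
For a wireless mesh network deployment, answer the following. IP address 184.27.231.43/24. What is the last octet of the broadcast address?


Given: IP = 184.27.231.43, prefix = /24
Host bits = 32 - 24 = 8
Network last octet = 43 AND mask = 0
Host part size = 2^8 - 1 = 255
Broadcast last octet = 0 OR 255 = 255

255


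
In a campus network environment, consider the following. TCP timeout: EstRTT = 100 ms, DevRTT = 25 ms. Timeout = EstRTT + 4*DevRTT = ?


Given: EstRTT = 100 ms, DevRTT = 25 ms
Timeout = EstRTT + 4 * DevRTT
4 * DevRTT = 4 * 25 = 100
Timeout = 100 + 100 = 200 ms

200


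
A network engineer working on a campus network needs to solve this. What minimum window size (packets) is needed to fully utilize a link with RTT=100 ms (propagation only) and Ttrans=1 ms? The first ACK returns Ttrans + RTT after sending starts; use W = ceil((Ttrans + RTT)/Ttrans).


Given: Ttrans = 1 ms, RTT = 100 ms (= 2 * Tprop, Tprop = 50 ms)
Time until first ACK returns = Ttrans + RTT = 1 + 100 = 101 ms
Need W * Ttrans >= Ttrans + RTT  ->  W >= (Ttrans + RTT) / Ttrans
(Ttrans + RTT) / Ttrans = 101 / 1 = 101
W_min = ceil(101) = 101

101


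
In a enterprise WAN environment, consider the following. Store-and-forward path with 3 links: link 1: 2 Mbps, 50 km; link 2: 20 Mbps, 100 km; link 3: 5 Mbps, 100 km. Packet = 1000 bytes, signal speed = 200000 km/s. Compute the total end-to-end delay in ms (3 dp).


Packet = 1000 bytes = 8000 bits. Store-and-forward: sum (t_trans + t_prop) per link.
Link 1: t_trans = 8000/(2*10^6) s = 4.0000 ms; t_prop = 50/200000 s = 0.2500 ms; subtotal = 4.2500 ms
Link 2: t_trans = 8000/(20*10^6) s = 0.4000 ms; t_prop = 100/200000 s = 0.5000 ms; subtotal = 0.9000 ms
Link 3: t_trans = 8000/(5*10^6) s = 1.6000 ms; t_prop = 100/200000 s = 0.5000 ms; subtotal = 2.1000 ms
End-to-end = 4.2500 + 0.9000 + 2.1000 = 7.2500 ms -> 7.250 ms (3 dp)

7.250


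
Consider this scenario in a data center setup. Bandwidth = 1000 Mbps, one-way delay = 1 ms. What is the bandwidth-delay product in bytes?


Given: bandwidth = 1000 Mbps, delay = 1 ms
BDP in bits = 1000 * 10^6 * 1 / 1000
BDP in bits = 1000000
BDP in bytes = 1000000 / 8 = 125000

125000


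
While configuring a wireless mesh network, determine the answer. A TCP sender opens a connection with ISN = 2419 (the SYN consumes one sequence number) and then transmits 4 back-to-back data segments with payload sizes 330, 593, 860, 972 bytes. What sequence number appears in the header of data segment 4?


The SYN occupies sequence number ISN = 2419, so the first data byte is ISN + 1 = 2420.
SEQ of data segment i = (ISN + 1) + sum of payload sizes of segments 1..i-1.
Segment 1: SEQ = 2420, payload = 330 bytes
Segment 2: SEQ = 2750, payload = 593 bytes
Segment 3: SEQ = 3343, payload = 860 bytes
Segment 4: SEQ = 4203, payload = 972 bytes
SEQ of segment 4 = 2420 + 330 + 593 + 860 = 4203

4203


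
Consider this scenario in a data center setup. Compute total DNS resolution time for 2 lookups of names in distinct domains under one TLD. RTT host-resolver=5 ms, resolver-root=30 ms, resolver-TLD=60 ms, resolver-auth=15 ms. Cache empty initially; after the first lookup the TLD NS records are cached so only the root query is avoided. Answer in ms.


Lookup 1 (cold cache): local + root + TLD + auth = 5 + 30 + 60 + 15 = 110 ms
Lookups 2..2 (TLD NS cached -> skip root; new domain -> still ask TLD and auth): local + TLD + auth = 5 + 60 + 15 = 80 ms each
Remaining 1 lookups: 1 * 80 = 80 ms
Total = 110 + 80 = 190 ms

190


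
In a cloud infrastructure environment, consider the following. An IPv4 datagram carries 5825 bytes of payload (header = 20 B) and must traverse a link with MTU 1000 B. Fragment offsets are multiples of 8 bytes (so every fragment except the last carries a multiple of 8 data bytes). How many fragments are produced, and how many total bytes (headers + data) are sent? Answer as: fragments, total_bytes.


Max data per non-final fragment = floor((MTU - header)/8)*8 = floor((1000 - 20)/8)*8 = floor(980/8)*8 = 976 B
Final fragment needs no 8-byte alignment: it can carry up to MTU - header = 980 B
Non-final fragments needed = ceil((payload - 980) / 976) = ceil(4845/976) = ceil(4.9641) = 5
Number of fragments = 5 + 1 = 6
Fragment sizes (data): 5 * 976 B + 945 B (last, 945 <= 980 OK)
Total bytes sent = payload + n_frags * header = 5825 + 6*20 = 5825 + 120 = 5945 B

6, 5945


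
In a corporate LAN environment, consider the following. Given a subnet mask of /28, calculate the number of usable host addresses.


Given: subnet mask /28
Host bits = 32 - 28 = 4
Total addresses = 2^4 = 16
Usable hosts = 16 - 2 (network + broadcast) = 14

14


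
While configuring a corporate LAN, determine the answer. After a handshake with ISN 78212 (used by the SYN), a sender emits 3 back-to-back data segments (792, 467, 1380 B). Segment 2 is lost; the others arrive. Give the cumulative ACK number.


SYN uses sequence number 78212; first data byte = ISN + 1 = 78213.
Segment 1: SEQ = 78213, len = 792 B, covers [78213, 79004]
Segment 2: SEQ = 79005, len = 467 B, covers [79005, 79471] [LOST]
Segment 3: SEQ = 79472, len = 1380 B, covers [79472, 80851]
In-order data received: bytes [78213, 79004] (segments 1..1).
Segment 2 missing -> gap begins at byte 79005; later segments buffered out of order.
Cumulative ACK = next expected in-order byte = 78213 + 792 = 79005

79005


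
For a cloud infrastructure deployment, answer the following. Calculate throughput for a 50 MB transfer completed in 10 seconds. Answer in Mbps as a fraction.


Given: file = 50 MB, time = 10 s
File in Mb = 50 * 8 = 400 Mb
Throughput = 400 / 10 Mbps
Throughput = 40 Mbps

40


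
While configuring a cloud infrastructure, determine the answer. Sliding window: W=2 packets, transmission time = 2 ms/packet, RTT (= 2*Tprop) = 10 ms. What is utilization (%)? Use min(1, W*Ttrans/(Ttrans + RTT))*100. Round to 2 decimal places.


Given: W = 2, Ttrans = 2 ms, RTT = 10 ms (= 2 * Tprop, Tprop = 5 ms)
Cycle time = Ttrans + RTT = 2 + 10 = 12 ms (first packet sent until its ACK returns)
W * Ttrans = 2 * 2 = 4 ms of sending per cycle
W * Ttrans / (Ttrans + RTT) = 4 / 12 = 0.333333
U = min(1, 0.333333) = 0.333333
U% = 33.33%

33.33


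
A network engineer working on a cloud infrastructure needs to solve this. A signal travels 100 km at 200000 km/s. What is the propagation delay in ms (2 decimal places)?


Given: distance = 100 km, speed = 200000 km/s
Delay = distance / speed = 100 / 200000 seconds
Delay in ms = 100 * 1000 / 200000
Delay = 0.5000 ms
Rounded to 2 dp = 0.50 ms

0.50


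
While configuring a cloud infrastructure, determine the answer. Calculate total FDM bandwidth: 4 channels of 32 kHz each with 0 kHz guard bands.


Given: 4 channels, 32 kHz each, guard = 0 kHz
Channel bandwidth = 4 * 32 = 128 kHz
Guard bands = 3 gaps * 0 kHz = 0 kHz
Total = 128 + 0 = 128 kHz

128


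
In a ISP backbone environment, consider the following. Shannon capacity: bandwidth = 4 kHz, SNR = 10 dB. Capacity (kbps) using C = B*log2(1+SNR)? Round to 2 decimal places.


Given: B = 4 kHz, SNR = 10 dB
SNR linear = 10^(10/10) = 10
1 + SNR = 11
log2(11) = 3.4594316186
C = 4 * 1000 * 3.4594316186 = 13837.7265 bps
C = 13.837726 kbps -> 13.84 kbps (2 dp)

13.84


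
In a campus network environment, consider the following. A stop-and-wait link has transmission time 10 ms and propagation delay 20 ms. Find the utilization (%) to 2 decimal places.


Given: Ttrans = 10 ms, Tprop = 20 ms
RTT = 2 * Tprop = 2 * 20 = 40 ms
U = Ttrans / (Ttrans + RTT)
U = 10 / (10 + 40)
U = 10 / 50 = 0.2
U% = 20.00%

20.00


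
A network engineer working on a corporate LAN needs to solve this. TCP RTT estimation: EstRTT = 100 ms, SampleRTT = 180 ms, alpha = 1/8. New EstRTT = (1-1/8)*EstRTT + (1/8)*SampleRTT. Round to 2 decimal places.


Given: EstRTT = 100 ms, SampleRTT = 180 ms, alpha = 1/8
New EstRTT = (1 - alpha) * EstRTT + alpha * SampleRTT
(7/8) * 100 = 87.5
(1/8) * 180 = 22.5
New EstRTT = 87.5 + 22.5 = 110 ms -> 110.00 ms (2 dp)

110.00


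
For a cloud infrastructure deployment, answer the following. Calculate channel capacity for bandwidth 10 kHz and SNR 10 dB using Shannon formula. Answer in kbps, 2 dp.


Given: B = 10 kHz, SNR = 10 dB
SNR linear = 10^(10/10) = 10
1 + SNR = 11
log2(11) = 3.4594316186
C = 10 * 1000 * 3.4594316186 = 34594.3162 bps
C = 34.594316 kbps -> 34.59 kbps (2 dp)

34.59


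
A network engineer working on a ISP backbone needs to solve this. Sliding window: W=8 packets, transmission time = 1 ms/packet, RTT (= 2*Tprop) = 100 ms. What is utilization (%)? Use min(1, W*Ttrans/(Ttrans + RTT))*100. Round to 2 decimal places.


Given: W = 8, Ttrans = 1 ms, RTT = 100 ms (= 2 * Tprop, Tprop = 50 ms)
Cycle time = Ttrans + RTT = 1 + 100 = 101 ms (first packet sent until its ACK returns)
W * Ttrans = 8 * 1 = 8 ms of sending per cycle
W * Ttrans / (Ttrans + RTT) = 8 / 101 = 0.079208
U = min(1, 0.079208) = 0.079208
U% = 7.92%

7.92


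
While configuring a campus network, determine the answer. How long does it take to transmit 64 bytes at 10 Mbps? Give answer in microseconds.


Given: packet = 64 bytes, bandwidth = 10 Mbps
Packet in bits = 64 * 8 = 512 bits
Bandwidth = 10 * 10^6 = 10000000 bps
Time = 512 / 10000000 seconds
Time in us = 512 * 10^6 / 10000000 = 51.2

51.2


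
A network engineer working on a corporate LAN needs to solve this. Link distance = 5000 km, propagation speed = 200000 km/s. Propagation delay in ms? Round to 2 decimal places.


Given: distance = 5000 km, speed = 200000 km/s
Delay = distance / speed = 5000 / 200000 seconds
Delay in ms = 5000 * 1000 / 200000
Delay = 25.0000 ms
Rounded to 2 dp = 25.00 ms

25.00


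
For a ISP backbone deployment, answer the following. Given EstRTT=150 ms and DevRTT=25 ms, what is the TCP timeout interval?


Given: EstRTT = 150 ms, DevRTT = 25 ms
Timeout = EstRTT + 4 * DevRTT
4 * DevRTT = 4 * 25 = 100
Timeout = 150 + 100 = 250 ms

250


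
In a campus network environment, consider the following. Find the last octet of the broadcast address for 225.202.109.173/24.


Given: IP = 225.202.109.173, prefix = /24
Host bits = 32 - 24 = 8
Network last octet = 173 AND mask = 0
Host part size = 2^8 - 1 = 255
Broadcast last octet = 0 OR 255 = 255

255


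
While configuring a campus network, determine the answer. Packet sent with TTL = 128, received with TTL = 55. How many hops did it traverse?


Given: initial TTL = 128, received TTL = 55
Hops = initial TTL - received TTL
Hops = 128 - 55 = 73

73


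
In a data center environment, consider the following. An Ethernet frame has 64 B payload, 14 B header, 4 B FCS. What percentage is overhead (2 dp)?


Given: payload = 64 B, header = 14 B, trailer = 4 B
Overhead bytes = header + trailer = 14 + 4 = 18
Total frame = payload + overhead = 64 + 18 = 82
Overhead % = 18 / 82 * 100 = 21.9512% -> 21.95% (2 dp)

21.95


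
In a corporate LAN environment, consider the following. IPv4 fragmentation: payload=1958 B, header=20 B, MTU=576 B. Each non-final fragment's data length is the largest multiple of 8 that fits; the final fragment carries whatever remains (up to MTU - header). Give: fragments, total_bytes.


Max data per non-final fragment = floor((MTU - header)/8)*8 = floor((576 - 20)/8)*8 = floor(556/8)*8 = 552 B
Final fragment needs no 8-byte alignment: it can carry up to MTU - header = 556 B
Non-final fragments needed = ceil((payload - 556) / 552) = ceil(1402/552) = ceil(2.5399) = 3
Number of fragments = 3 + 1 = 4
Fragment sizes (data): 3 * 552 B + 302 B (last, 302 <= 556 OK)
Total bytes sent = payload + n_frags * header = 1958 + 4*20 = 1958 + 80 = 2038 B

4, 2038


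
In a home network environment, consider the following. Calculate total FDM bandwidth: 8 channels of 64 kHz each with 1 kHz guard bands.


Given: 8 channels, 64 kHz each, guard = 1 kHz
Channel bandwidth = 8 * 64 = 512 kHz
Guard bands = 7 gaps * 1 kHz = 7 kHz
Total = 512 + 7 = 519 kHz

519


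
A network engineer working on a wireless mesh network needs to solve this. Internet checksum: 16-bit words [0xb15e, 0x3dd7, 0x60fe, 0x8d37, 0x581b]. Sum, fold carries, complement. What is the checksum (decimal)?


Given words: [0xb15e, 0x3dd7, 0x60fe, 0x8d37, 0x581b]
Step 1: Sum all words
Raw sum = 45406 + 15831 + 24830 + 36151 + 22555 = 144773
Step 2: Fold carry: (13701 + 2) = 13703
One's complement = ~13703 & 0xFFFF = 51832

51832


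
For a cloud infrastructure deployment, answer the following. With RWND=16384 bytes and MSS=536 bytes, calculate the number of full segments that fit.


Given: RWND = 16384 bytes, MSS = 536 bytes
Full segments = floor(RWND / MSS)
Full segments = floor(16384 / 536)
Full segments = floor(30.5672) = 30

30


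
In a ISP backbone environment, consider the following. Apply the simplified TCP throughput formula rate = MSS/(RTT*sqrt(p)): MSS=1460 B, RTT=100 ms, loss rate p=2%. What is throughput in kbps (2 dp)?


Given: MSS = 1460 bytes, RTT = 100 ms, loss = 2%
RTT in seconds = 100 / 1000 = 0.1
Loss rate = 2% = 0.02
sqrt(loss) = sqrt(0.02) = 0.141421356237
Throughput (bytes/s) = 1460 / (0.1 * 0.141421356237) = 103237.5901
Throughput (kbps) = 103237.5901 * 8 / 1000 = 825.900720 -> 825.90 kbps (2 dp)

825.90


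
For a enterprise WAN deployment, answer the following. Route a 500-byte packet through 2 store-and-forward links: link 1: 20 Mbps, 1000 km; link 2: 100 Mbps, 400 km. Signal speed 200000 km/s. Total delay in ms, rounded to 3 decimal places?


Packet = 500 bytes = 4000 bits. Store-and-forward: sum (t_trans + t_prop) per link.
Link 1: t_trans = 4000/(20*10^6) s = 0.2000 ms; t_prop = 1000/200000 s = 5.0000 ms; subtotal = 5.2000 ms
Link 2: t_trans = 4000/(100*10^6) s = 0.0400 ms; t_prop = 400/200000 s = 2.0000 ms; subtotal = 2.0400 ms
End-to-end = 5.2000 + 2.0400 = 7.2400 ms -> 7.240 ms (3 dp)

7.240


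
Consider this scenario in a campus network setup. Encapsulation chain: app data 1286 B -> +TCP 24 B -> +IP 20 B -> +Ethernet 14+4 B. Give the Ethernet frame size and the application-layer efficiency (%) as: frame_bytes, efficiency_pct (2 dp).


TCP segment = 1286 + 24 = 1310 B
IP packet = 1310 + 20 = 1330 B
Ethernet frame = 1330 + 14 + 4 = 1348 B
Efficiency = app / frame = 1286 / 1348 = 0.954006 = 95.4006% -> 95.40% (2 dp)

1348, 95.40


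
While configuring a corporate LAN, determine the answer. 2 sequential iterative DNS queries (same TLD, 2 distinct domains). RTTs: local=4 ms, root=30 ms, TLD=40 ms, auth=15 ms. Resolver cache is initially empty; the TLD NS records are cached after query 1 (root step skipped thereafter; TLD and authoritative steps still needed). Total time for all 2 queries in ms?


Lookup 1 (cold cache): local + root + TLD + auth = 4 + 30 + 40 + 15 = 89 ms
Lookups 2..2 (TLD NS cached -> skip root; new domain -> still ask TLD and auth): local + TLD + auth = 4 + 40 + 15 = 59 ms each
Remaining 1 lookups: 1 * 59 = 59 ms
Total = 89 + 59 = 148 ms

148


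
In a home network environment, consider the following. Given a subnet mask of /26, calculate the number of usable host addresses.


Given: subnet mask /26
Host bits = 32 - 26 = 6
Total addresses = 2^6 = 64
Usable hosts = 64 - 2 (network + broadcast) = 62

62


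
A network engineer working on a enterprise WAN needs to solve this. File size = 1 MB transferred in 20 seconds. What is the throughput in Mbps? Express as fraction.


Given: file = 1 MB, time = 20 s
File in Mb = 1 * 8 = 8 Mb
Throughput = 8 / 20 Mbps
Throughput = 2/5 Mbps

2/5


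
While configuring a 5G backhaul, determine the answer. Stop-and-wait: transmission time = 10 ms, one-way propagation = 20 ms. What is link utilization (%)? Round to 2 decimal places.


Given: Ttrans = 10 ms, Tprop = 20 ms
RTT = 2 * Tprop = 2 * 20 = 40 ms
U = Ttrans / (Ttrans + RTT)
U = 10 / (10 + 40)
U = 10 / 50 = 0.2
U% = 20.00%

20.00


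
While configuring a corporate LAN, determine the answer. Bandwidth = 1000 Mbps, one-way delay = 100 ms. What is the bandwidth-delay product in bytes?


Given: bandwidth = 1000 Mbps, delay = 100 ms
BDP in bits = 1000 * 10^6 * 100 / 1000
BDP in bits = 100000000
BDP in bytes = 100000000 / 8 = 12500000

12500000


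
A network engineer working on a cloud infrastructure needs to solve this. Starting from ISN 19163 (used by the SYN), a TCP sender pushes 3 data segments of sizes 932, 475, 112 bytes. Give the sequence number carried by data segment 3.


The SYN occupies sequence number ISN = 19163, so the first data byte is ISN + 1 = 19164.
SEQ of data segment i = (ISN + 1) + sum of payload sizes of segments 1..i-1.
Segment 1: SEQ = 19164, payload = 932 bytes
Segment 2: SEQ = 20096, payload = 475 bytes
Segment 3: SEQ = 20571, payload = 112 bytes
SEQ of segment 3 = 19164 + 932 + 475 = 20571

20571


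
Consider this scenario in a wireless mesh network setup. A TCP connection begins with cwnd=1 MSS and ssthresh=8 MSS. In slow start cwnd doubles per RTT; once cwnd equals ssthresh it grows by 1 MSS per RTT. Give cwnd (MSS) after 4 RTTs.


RTT 0: cwnd = 1 MSS (initial)
RTT 1: cwnd = 2 MSS (slow start, doubled)
RTT 2: cwnd = 4 MSS (slow start, doubled)
RTT 3: cwnd = 8 MSS (slow start, doubled)
RTT 4: cwnd = 9 MSS (congestion avoidance, +1)

9


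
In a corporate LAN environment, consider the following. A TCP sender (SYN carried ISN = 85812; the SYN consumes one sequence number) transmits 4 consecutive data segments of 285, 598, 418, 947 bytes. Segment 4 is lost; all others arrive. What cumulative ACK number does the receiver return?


SYN uses sequence number 85812; first data byte = ISN + 1 = 85813.
Segment 1: SEQ = 85813, len = 285 B, covers [85813, 86097]
Segment 2: SEQ = 86098, len = 598 B, covers [86098, 86695]
Segment 3: SEQ = 86696, len = 418 B, covers [86696, 87113]
Segment 4: SEQ = 87114, len = 947 B, covers [87114, 88060] [LOST]
In-order data received: bytes [85813, 87113] (segments 1..3).
Segment 4 missing -> gap begins at byte 87114.
Cumulative ACK = next expected in-order byte = 85813 + 285 + 598 + 418 = 87114

87114


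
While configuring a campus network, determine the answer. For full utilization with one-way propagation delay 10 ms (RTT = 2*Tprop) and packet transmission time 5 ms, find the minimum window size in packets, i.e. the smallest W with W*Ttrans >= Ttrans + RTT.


Given: Ttrans = 5 ms, RTT = 20 ms (= 2 * Tprop, Tprop = 10 ms)
Time until first ACK returns = Ttrans + RTT = 5 + 20 = 25 ms
Need W * Ttrans >= Ttrans + RTT  ->  W >= (Ttrans + RTT) / Ttrans
(Ttrans + RTT) / Ttrans = 25 / 5 = 5
W_min = ceil(5) = 5

5


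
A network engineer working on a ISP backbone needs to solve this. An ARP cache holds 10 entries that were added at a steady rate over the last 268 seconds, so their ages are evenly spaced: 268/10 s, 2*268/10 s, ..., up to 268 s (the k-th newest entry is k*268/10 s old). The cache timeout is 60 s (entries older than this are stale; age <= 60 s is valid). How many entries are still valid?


Ages are k * 268/10 s for k = 1..10 (spacing = 26.8000 s).
Entry k is valid iff k * 268/10 <= 60 iff k <= 10 * 60 / 268 = 2.2388
n_valid = floor(2.2388) = 2
(n_stale = 10 - 2 = 8)

2


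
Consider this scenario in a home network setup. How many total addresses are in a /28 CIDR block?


Given: CIDR prefix /28
Host bits = 32 - 28 = 4
Total addresses = 2^4 = 16

16


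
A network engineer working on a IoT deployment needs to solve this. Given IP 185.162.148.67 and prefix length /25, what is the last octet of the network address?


Given: IP = 185.162.148.67, prefix = /25
Subnet mask = 255.255.255.128
Last octet of IP: 67
Last octet of mask: 128
Network last octet = 67 AND 128 = 0

0


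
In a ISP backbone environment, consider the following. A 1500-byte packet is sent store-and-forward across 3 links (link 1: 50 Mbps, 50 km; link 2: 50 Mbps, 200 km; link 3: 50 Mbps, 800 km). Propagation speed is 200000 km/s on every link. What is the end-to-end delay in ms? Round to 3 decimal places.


Packet = 1500 bytes = 12000 bits. Store-and-forward: sum (t_trans + t_prop) per link.
Link 1: t_trans = 12000/(50*10^6) s = 0.2400 ms; t_prop = 50/200000 s = 0.2500 ms; subtotal = 0.4900 ms
Link 2: t_trans = 12000/(50*10^6) s = 0.2400 ms; t_prop = 200/200000 s = 1.0000 ms; subtotal = 1.2400 ms
Link 3: t_trans = 12000/(50*10^6) s = 0.2400 ms; t_prop = 800/200000 s = 4.0000 ms; subtotal = 4.2400 ms
End-to-end = 0.4900 + 1.2400 + 4.2400 = 5.9700 ms -> 5.970 ms (3 dp)

5.970


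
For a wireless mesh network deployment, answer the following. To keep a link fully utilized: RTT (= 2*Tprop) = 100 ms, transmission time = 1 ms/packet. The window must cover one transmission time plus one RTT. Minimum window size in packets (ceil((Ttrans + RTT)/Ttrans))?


Given: Ttrans = 1 ms, RTT = 100 ms (= 2 * Tprop, Tprop = 50 ms)
Time until first ACK returns = Ttrans + RTT = 1 + 100 = 101 ms
Need W * Ttrans >= Ttrans + RTT  ->  W >= (Ttrans + RTT) / Ttrans
(Ttrans + RTT) / Ttrans = 101 / 1 = 101
W_min = ceil(101) = 101

101


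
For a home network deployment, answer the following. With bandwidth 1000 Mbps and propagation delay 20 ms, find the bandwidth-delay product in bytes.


Given: bandwidth = 1000 Mbps, delay = 20 ms
BDP in bits = 1000 * 10^6 * 20 / 1000
BDP in bits = 20000000
BDP in bytes = 20000000 / 8 = 2500000

2500000


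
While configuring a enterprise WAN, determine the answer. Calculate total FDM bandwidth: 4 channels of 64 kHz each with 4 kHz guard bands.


Given: 4 channels, 64 kHz each, guard = 4 kHz
Channel bandwidth = 4 * 64 = 256 kHz
Guard bands = 3 gaps * 4 kHz = 12 kHz
Total = 256 + 12 = 268 kHz

268


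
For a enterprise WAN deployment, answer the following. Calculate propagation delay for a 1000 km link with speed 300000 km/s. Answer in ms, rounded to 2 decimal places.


Given: distance = 1000 km, speed = 300000 km/s
Delay = distance / speed = 1000 / 300000 seconds
Delay in ms = 1000 * 1000 / 300000
Delay = 3.3333 ms
Rounded to 2 dp = 3.33 ms

3.33


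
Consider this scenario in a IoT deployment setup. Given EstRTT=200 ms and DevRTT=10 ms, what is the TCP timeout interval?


Given: EstRTT = 200 ms, DevRTT = 10 ms
Timeout = EstRTT + 4 * DevRTT
4 * DevRTT = 4 * 10 = 40
Timeout = 200 + 40 = 240 ms

240


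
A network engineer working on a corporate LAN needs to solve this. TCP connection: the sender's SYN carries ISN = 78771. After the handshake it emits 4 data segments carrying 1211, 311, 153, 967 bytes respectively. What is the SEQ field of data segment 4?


The SYN occupies sequence number ISN = 78771, so the first data byte is ISN + 1 = 78772.
SEQ of data segment i = (ISN + 1) + sum of payload sizes of segments 1..i-1.
Segment 1: SEQ = 78772, payload = 1211 bytes
Segment 2: SEQ = 79983, payload = 311 bytes
Segment 3: SEQ = 80294, payload = 153 bytes
Segment 4: SEQ = 80447, payload = 967 bytes
SEQ of segment 4 = 78772 + 1211 + 311 + 153 = 80447

80447


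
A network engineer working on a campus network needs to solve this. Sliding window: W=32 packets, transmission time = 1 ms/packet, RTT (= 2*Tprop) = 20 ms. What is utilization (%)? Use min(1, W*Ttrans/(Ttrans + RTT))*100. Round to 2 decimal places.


Given: W = 32, Ttrans = 1 ms, RTT = 20 ms (= 2 * Tprop, Tprop = 10 ms)
Cycle time = Ttrans + RTT = 1 + 20 = 21 ms (first packet sent until its ACK returns)
W * Ttrans = 32 * 1 = 32 ms of sending per cycle
W * Ttrans / (Ttrans + RTT) = 32 / 21 = 1.523810
U = min(1, 1.523810) = 1.000000
U% = 100.00%

100.00


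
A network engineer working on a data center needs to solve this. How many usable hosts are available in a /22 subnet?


Given: subnet mask /22
Host bits = 32 - 22 = 10
Total addresses = 2^10 = 1024
Usable hosts = 1024 - 2 (network + broadcast) = 1022

1022


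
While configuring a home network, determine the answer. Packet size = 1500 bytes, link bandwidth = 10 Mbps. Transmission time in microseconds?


Given: packet = 1500 bytes, bandwidth = 10 Mbps
Packet in bits = 1500 * 8 = 12000 bits
Bandwidth = 10 * 10^6 = 10000000 bps
Time = 12000 / 10000000 seconds
Time in us = 12000 * 10^6 / 10000000 = 1200

1200


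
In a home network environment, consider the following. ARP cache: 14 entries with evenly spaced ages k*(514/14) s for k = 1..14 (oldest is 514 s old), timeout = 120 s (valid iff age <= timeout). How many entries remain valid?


Ages are k * 514/14 s for k = 1..14 (spacing = 36.7143 s).
Entry k is valid iff k * 514/14 <= 120 iff k <= 14 * 120 / 514 = 3.2685
n_valid = floor(3.2685) = 3
(n_stale = 14 - 3 = 11)

3


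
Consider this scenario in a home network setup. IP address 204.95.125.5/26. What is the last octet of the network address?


Given: IP = 204.95.125.5, prefix = /26
Subnet mask = 255.255.255.192
Last octet of IP: 5
Last octet of mask: 192
Network last octet = 5 AND 192 = 0

0


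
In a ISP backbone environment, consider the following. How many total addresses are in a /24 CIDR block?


Given: CIDR prefix /24
Host bits = 32 - 24 = 8
Total addresses = 2^8 = 256

256


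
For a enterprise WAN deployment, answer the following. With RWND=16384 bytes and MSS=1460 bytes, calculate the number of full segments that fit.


Given: RWND = 16384 bytes, MSS = 1460 bytes
Full segments = floor(RWND / MSS)
Full segments = floor(16384 / 1460)
Full segments = floor(11.2219) = 11

11


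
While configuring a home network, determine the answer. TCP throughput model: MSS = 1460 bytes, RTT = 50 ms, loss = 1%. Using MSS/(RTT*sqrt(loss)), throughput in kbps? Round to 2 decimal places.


Given: MSS = 1460 bytes, RTT = 50 ms, loss = 1%
RTT in seconds = 50 / 1000 = 0.05
Loss rate = 1% = 0.01
sqrt(loss) = sqrt(0.01) = 0.1
Throughput (bytes/s) = 1460 / (0.05 * 0.1) = 292000.0000
Throughput (kbps) = 292000.0000 * 8 / 1000 = 2336.000000 -> 2336.00 kbps (2 dp)

2336.00


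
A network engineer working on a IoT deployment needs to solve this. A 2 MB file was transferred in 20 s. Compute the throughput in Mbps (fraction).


Given: file = 2 MB, time = 20 s
File in Mb = 2 * 8 = 16 Mb
Throughput = 16 / 20 Mbps
Throughput = 4/5 Mbps

4/5


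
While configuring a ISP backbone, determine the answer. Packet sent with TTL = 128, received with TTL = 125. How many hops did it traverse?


Given: initial TTL = 128, received TTL = 125
Hops = initial TTL - received TTL
Hops = 128 - 125 = 3

3


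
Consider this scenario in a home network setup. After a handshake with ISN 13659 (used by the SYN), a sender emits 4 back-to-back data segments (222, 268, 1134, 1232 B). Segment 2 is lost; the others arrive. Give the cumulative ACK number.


SYN uses sequence number 13659; first data byte = ISN + 1 = 13660.
Segment 1: SEQ = 13660, len = 222 B, covers [13660, 13881]
Segment 2: SEQ = 13882, len = 268 B, covers [13882, 14149] [LOST]
Segment 3: SEQ = 14150, len = 1134 B, covers [14150, 15283]
Segment 4: SEQ = 15284, len = 1232 B, covers [15284, 16515]
In-order data received: bytes [13660, 13881] (segments 1..1).
Segment 2 missing -> gap begins at byte 13882; later segments buffered out of order.
Cumulative ACK = next expected in-order byte = 13660 + 222 = 13882

13882


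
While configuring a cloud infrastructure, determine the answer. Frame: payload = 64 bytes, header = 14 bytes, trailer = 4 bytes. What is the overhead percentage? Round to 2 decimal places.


Given: payload = 64 B, header = 14 B, trailer = 4 B
Overhead bytes = header + trailer = 14 + 4 = 18
Total frame = payload + overhead = 64 + 18 = 82
Overhead % = 18 / 82 * 100 = 21.9512% -> 21.95% (2 dp)

21.95


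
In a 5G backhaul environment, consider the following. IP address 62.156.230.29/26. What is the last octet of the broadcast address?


Given: IP = 62.156.230.29, prefix = /26
Host bits = 32 - 26 = 6
Network last octet = 29 AND mask = 0
Host part size = 2^6 - 1 = 63
Broadcast last octet = 0 OR 63 = 63

63


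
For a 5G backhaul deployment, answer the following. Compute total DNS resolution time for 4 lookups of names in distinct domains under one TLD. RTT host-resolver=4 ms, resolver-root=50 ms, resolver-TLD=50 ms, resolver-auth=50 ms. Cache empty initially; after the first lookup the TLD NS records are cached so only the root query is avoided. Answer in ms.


Lookup 1 (cold cache): local + root + TLD + auth = 4 + 50 + 50 + 50 = 154 ms
Lookups 2..4 (TLD NS cached -> skip root; new domain -> still ask TLD and auth): local + TLD + auth = 4 + 50 + 50 = 104 ms each
Remaining 3 lookups: 3 * 104 = 312 ms
Total = 154 + 312 = 466 ms

466


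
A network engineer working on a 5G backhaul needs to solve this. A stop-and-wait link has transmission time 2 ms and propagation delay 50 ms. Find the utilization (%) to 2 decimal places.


Given: Ttrans = 2 ms, Tprop = 50 ms
RTT = 2 * Tprop = 2 * 50 = 100 ms
U = Ttrans / (Ttrans + RTT)
U = 2 / (2 + 100)
U = 2 / 102 = 0.019608
U% = 1.96%

1.96


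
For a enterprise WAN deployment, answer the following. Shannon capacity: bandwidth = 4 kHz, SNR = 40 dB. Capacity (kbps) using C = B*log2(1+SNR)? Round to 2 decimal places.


Given: B = 4 kHz, SNR = 40 dB
SNR linear = 10^(40/10) = 10000
1 + SNR = 10001
log2(10001) = 13.2878566418
C = 4 * 1000 * 13.2878566418 = 53151.4266 bps
C = 53.151427 kbps -> 53.15 kbps (2 dp)

53.15


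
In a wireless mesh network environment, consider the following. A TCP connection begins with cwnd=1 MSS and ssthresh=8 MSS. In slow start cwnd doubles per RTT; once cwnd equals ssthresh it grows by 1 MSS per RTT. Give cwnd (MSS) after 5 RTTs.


RTT 0: cwnd = 1 MSS (initial)
RTT 1: cwnd = 2 MSS (slow start, doubled)
RTT 2: cwnd = 4 MSS (slow start, doubled)
RTT 3: cwnd = 8 MSS (slow start, doubled)
RTT 4: cwnd = 9 MSS (congestion avoidance, +1)
RTT 5: cwnd = 10 MSS (congestion avoidance, +1)

10


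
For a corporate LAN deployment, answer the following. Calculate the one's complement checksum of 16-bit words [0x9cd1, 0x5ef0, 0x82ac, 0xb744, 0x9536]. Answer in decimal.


Given words: [0x9cd1, 0x5ef0, 0x82ac, 0xb744, 0x9536]
Step 1: Sum all words
Raw sum = 40145 + 24304 + 33452 + 46916 + 38198 = 183015
Step 2: Fold carry: (51943 + 2) = 51945
One's complement = ~51945 & 0xFFFF = 13590

13590


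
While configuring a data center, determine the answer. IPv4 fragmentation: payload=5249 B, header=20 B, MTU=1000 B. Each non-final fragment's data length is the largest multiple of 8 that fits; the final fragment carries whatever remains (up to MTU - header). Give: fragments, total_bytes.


Max data per non-final fragment = floor((MTU - header)/8)*8 = floor((1000 - 20)/8)*8 = floor(980/8)*8 = 976 B
Final fragment needs no 8-byte alignment: it can carry up to MTU - header = 980 B
Non-final fragments needed = ceil((payload - 980) / 976) = ceil(4269/976) = ceil(4.3740) = 5
Number of fragments = 5 + 1 = 6
Fragment sizes (data): 5 * 976 B + 369 B (last, 369 <= 980 OK)
Total bytes sent = payload + n_frags * header = 5249 + 6*20 = 5249 + 120 = 5369 B

6, 5369


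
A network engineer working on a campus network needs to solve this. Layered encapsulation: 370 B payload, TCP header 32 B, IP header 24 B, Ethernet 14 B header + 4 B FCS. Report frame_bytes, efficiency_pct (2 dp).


TCP segment = 370 + 32 = 402 B
IP packet = 402 + 24 = 426 B
Ethernet frame = 426 + 14 + 4 = 444 B
Efficiency = app / frame = 370 / 444 = 0.833333 = 83.3333% -> 83.33% (2 dp)

444, 83.33


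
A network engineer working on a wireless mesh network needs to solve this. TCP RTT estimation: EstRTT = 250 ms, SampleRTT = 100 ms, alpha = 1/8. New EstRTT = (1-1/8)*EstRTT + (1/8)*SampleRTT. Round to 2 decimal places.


Given: EstRTT = 250 ms, SampleRTT = 100 ms, alpha = 1/8
New EstRTT = (1 - alpha) * EstRTT + alpha * SampleRTT
(7/8) * 250 = 218.75
(1/8) * 100 = 12.5
New EstRTT = 218.75 + 12.5 = 231.25 ms -> 231.25 ms (2 dp)

231.25


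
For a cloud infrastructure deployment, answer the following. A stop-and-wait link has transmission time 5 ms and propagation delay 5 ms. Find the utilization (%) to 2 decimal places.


Given: Ttrans = 5 ms, Tprop = 5 ms
RTT = 2 * Tprop = 2 * 5 = 10 ms
U = Ttrans / (Ttrans + RTT)
U = 5 / (5 + 10)
U = 5 / 15 = 0.333333
U% = 33.33%

33.33


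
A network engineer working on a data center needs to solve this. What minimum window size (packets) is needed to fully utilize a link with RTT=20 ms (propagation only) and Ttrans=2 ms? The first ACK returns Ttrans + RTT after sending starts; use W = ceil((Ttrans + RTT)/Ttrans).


Given: Ttrans = 2 ms, RTT = 20 ms (= 2 * Tprop, Tprop = 10 ms)
Time until first ACK returns = Ttrans + RTT = 2 + 20 = 22 ms
Need W * Ttrans >= Ttrans + RTT  ->  W >= (Ttrans + RTT) / Ttrans
(Ttrans + RTT) / Ttrans = 22 / 2 = 11
W_min = ceil(11) = 11

11


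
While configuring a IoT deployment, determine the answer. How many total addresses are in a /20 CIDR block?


Given: CIDR prefix /20
Host bits = 32 - 20 = 12
Total addresses = 2^12 = 4096

4096


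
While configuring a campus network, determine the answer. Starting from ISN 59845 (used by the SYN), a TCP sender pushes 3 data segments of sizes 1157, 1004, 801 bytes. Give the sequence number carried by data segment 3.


The SYN occupies sequence number ISN = 59845, so the first data byte is ISN + 1 = 59846.
SEQ of data segment i = (ISN + 1) + sum of payload sizes of segments 1..i-1.
Segment 1: SEQ = 59846, payload = 1157 bytes
Segment 2: SEQ = 61003, payload = 1004 bytes
Segment 3: SEQ = 62007, payload = 801 bytes
SEQ of segment 3 = 59846 + 1157 + 1004 = 62007

62007


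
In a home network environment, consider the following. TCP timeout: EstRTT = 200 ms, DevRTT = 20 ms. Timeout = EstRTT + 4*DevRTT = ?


Given: EstRTT = 200 ms, DevRTT = 20 ms
Timeout = EstRTT + 4 * DevRTT
4 * DevRTT = 4 * 20 = 80
Timeout = 200 + 80 = 280 ms

280


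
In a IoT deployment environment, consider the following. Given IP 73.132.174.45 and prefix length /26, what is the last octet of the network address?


Given: IP = 73.132.174.45, prefix = /26
Subnet mask = 255.255.255.192
Last octet of IP: 45
Last octet of mask: 192
Network last octet = 45 AND 192 = 0

0


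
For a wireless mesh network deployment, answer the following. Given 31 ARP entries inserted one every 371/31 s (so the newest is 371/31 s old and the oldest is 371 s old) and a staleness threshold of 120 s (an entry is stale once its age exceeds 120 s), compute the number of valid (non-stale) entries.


Ages are k * 371/31 s for k = 1..31 (spacing = 11.9677 s).
Entry k is valid iff k * 371/31 <= 120 iff k <= 31 * 120 / 371 = 10.0270
n_valid = floor(10.0270) = 10
(n_stale = 31 - 10 = 21)

10


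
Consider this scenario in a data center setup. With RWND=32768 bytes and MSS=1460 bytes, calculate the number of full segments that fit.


Given: RWND = 32768 bytes, MSS = 1460 bytes
Full segments = floor(RWND / MSS)
Full segments = floor(32768 / 1460)
Full segments = floor(22.4438) = 22

22


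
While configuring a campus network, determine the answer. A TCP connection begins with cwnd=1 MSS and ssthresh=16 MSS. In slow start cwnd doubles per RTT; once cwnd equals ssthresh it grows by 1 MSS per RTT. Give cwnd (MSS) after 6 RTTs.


RTT 0: cwnd = 1 MSS (initial)
RTT 1: cwnd = 2 MSS (slow start, doubled)
RTT 2: cwnd = 4 MSS (slow start, doubled)
RTT 3: cwnd = 8 MSS (slow start, doubled)
RTT 4: cwnd = 16 MSS (slow start, doubled)
RTT 5: cwnd = 17 MSS (congestion avoidance, +1)
RTT 6: cwnd = 18 MSS (congestion avoidance, +1)

18


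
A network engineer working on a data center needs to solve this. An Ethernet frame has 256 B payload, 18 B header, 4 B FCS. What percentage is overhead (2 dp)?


Given: payload = 256 B, header = 18 B, trailer = 4 B
Overhead bytes = header + trailer = 18 + 4 = 22
Total frame = payload + overhead = 256 + 22 = 278
Overhead % = 22 / 278 * 100 = 7.9137% -> 7.91% (2 dp)

7.91


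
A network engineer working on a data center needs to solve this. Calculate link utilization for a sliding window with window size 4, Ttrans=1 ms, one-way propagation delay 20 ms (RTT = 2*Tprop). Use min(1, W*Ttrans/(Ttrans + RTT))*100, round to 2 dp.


Given: W = 4, Ttrans = 1 ms, RTT = 40 ms (= 2 * Tprop, Tprop = 20 ms)
Cycle time = Ttrans + RTT = 1 + 40 = 41 ms (first packet sent until its ACK returns)
W * Ttrans = 4 * 1 = 4 ms of sending per cycle
W * Ttrans / (Ttrans + RTT) = 4 / 41 = 0.097561
U = min(1, 0.097561) = 0.097561
U% = 9.76%

9.76


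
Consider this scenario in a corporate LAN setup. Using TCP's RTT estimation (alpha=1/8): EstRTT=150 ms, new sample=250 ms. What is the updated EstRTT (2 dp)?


Given: EstRTT = 150 ms, SampleRTT = 250 ms, alpha = 1/8
New EstRTT = (1 - alpha) * EstRTT + alpha * SampleRTT
(7/8) * 150 = 131.25
(1/8) * 250 = 31.25
New EstRTT = 131.25 + 31.25 = 162.5 ms -> 162.50 ms (2 dp)

162.50


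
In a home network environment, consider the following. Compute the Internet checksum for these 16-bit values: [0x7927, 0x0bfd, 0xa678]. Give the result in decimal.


Given words: [0x7927, 0x0bfd, 0xa678]
Step 1: Sum all words
Raw sum = 31015 + 3069 + 42616 = 76700
Step 2: Fold carry: (11164 + 1) = 11165
One's complement = ~11165 & 0xFFFF = 54370

54370


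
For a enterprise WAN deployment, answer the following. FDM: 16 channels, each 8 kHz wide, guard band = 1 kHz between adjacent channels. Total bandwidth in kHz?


Given: 16 channels, 8 kHz each, guard = 1 kHz
Channel bandwidth = 16 * 8 = 128 kHz
Guard bands = 15 gaps * 1 kHz = 15 kHz
Total = 128 + 15 = 143 kHz

143


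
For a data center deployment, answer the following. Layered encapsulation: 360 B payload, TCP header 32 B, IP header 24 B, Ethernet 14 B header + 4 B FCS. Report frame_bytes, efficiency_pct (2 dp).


TCP segment = 360 + 32 = 392 B
IP packet = 392 + 24 = 416 B
Ethernet frame = 416 + 14 + 4 = 434 B
Efficiency = app / frame = 360 / 434 = 0.829493 = 82.9493% -> 82.95% (2 dp)

434, 82.95


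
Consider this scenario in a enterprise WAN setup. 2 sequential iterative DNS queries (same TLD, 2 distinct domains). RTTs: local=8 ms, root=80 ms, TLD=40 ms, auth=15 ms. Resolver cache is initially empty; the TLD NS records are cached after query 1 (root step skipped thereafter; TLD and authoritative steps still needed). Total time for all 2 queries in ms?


Lookup 1 (cold cache): local + root + TLD + auth = 8 + 80 + 40 + 15 = 143 ms
Lookups 2..2 (TLD NS cached -> skip root; new domain -> still ask TLD and auth): local + TLD + auth = 8 + 40 + 15 = 63 ms each
Remaining 1 lookups: 1 * 63 = 63 ms
Total = 143 + 63 = 206 ms

206


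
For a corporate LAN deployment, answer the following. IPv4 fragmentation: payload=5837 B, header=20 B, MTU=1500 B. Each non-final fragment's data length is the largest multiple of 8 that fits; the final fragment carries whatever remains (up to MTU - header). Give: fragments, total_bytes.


Max data per non-final fragment = floor((MTU - header)/8)*8 = floor((1500 - 20)/8)*8 = floor(1480/8)*8 = 1480 B
Final fragment needs no 8-byte alignment: it can carry up to MTU - header = 1480 B
Non-final fragments needed = ceil((payload - 1480) / 1480) = ceil(4357/1480) = ceil(2.9439) = 3
Number of fragments = 3 + 1 = 4
Fragment sizes (data): 3 * 1480 B + 1397 B (last, 1397 <= 1480 OK)
Total bytes sent = payload + n_frags * header = 5837 + 4*20 = 5837 + 80 = 5917 B

4, 5917


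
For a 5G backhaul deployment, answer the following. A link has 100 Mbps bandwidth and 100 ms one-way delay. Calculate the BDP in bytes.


Given: bandwidth = 100 Mbps, delay = 100 ms
BDP in bits = 100 * 10^6 * 100 / 1000
BDP in bits = 10000000
BDP in bytes = 10000000 / 8 = 1250000

1250000


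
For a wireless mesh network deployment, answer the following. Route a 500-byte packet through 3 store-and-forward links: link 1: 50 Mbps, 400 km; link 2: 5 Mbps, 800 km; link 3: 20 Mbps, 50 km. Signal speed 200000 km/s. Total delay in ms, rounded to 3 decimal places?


Packet = 500 bytes = 4000 bits. Store-and-forward: sum (t_trans + t_prop) per link.
Link 1: t_trans = 4000/(50*10^6) s = 0.0800 ms; t_prop = 400/200000 s = 2.0000 ms; subtotal = 2.0800 ms
Link 2: t_trans = 4000/(5*10^6) s = 0.8000 ms; t_prop = 800/200000 s = 4.0000 ms; subtotal = 4.8000 ms
Link 3: t_trans = 4000/(20*10^6) s = 0.2000 ms; t_prop = 50/200000 s = 0.2500 ms; subtotal = 0.4500 ms
End-to-end = 2.0800 + 4.8000 + 0.4500 = 7.3300 ms -> 7.330 ms (3 dp)

7.330
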